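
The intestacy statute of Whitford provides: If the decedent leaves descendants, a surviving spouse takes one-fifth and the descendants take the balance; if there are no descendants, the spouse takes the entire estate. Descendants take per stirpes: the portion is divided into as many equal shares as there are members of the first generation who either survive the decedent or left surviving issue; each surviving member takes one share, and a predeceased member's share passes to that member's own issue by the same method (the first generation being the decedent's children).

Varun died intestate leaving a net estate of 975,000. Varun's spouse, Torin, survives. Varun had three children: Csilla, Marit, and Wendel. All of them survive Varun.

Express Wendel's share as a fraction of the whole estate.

Wendel receives 4/15 of the estate.

Torin takes one-fifth of 975,000 = 195,000. The remaining 780,000 passes to the descendants.
The descendants' portion (780,000) is divided into 3 shares of 260,000: Csilla, Marit, and Wendel each take 260,000.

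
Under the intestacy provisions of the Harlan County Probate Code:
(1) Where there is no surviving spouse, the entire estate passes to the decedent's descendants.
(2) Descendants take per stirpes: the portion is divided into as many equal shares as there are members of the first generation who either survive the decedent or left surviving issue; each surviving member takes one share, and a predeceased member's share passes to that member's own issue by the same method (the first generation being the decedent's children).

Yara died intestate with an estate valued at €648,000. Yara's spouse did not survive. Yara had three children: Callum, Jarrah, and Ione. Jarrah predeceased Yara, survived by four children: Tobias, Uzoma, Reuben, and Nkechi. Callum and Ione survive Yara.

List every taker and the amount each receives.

Callum: €216,000; Tobias: €54,000; Uzoma: €54,000; Reuben: €54,000; Nkechi: €54,000; Ione: €216,000

The entire €648,000 passes to the descendants.
That amount (€648,000) is divided into 3 shares of €216,000: Callum and Ione each take €216,000; Jarrah's €216,000 share passes to Jarrah's issue.
Jarrah's share (€216,000) is divided into 4 shares of €54,000: Tobias, Uzoma, Reuben, and Nkechi each take €54,000.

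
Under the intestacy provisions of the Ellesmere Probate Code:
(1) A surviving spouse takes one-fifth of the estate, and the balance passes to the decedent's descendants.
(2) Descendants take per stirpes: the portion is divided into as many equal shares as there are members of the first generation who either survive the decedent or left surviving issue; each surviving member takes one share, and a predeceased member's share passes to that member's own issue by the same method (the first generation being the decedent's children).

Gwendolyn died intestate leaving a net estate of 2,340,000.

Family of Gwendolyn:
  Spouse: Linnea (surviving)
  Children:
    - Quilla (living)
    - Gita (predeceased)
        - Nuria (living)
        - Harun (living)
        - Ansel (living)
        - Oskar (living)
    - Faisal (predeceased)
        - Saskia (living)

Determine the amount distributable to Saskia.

Saskia receives 624,000.

Linnea takes one-fifth of 2,340,000 = 468,000. The remaining 1,872,000 passes to the descendants.
The descendants' portion (1,872,000) is divided into 3 shares of 624,000: Quilla takes 624,000; Gita's 624,000 share passes to Gita's issue; Faisal's 624,000 share passes to Faisal's issue.
Gita's share (624,000) is divided into 4 shares of 156,000: Nuria, Harun, Ansel, and Oskar each take 156,000.
Faisal's share (624,000) passes entirely to Saskia.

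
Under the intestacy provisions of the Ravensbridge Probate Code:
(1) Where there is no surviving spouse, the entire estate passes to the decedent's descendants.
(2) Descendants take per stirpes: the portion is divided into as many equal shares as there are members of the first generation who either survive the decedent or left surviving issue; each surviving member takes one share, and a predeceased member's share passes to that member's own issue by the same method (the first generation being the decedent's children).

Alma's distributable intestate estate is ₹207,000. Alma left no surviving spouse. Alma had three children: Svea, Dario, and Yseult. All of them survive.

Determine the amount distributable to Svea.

The entire ₹207,000 passes to the descendants.
That amount (₹207,000) is divided into 3 shares of ₹69,000: Svea, Dario, and Yseult each take ₹69,000.

Svea receives ₹69,000.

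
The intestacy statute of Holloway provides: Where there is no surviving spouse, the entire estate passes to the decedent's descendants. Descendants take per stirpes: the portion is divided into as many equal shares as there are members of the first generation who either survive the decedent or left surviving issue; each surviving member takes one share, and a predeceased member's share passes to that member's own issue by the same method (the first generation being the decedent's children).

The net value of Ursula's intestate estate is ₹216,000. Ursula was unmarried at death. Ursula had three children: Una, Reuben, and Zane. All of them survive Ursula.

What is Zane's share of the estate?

The entire ₹216,000 passes to the descendants.
That amount (₹216,000) is divided into 3 shares of ₹72,000: Una, Reuben, and Zane each take ₹72,000.

Zane receives ₹72,000.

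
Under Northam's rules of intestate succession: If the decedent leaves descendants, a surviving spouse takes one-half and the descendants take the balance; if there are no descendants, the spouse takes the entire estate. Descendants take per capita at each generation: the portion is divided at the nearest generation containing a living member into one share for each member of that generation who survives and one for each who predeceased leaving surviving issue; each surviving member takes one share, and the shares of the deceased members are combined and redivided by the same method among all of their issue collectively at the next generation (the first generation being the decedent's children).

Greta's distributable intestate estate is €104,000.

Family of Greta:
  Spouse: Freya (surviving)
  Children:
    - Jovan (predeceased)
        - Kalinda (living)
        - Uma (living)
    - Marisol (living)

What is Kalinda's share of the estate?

Freya takes one-half of €104,000 = €52,000. The remaining €52,000 passes to the descendants.
The descendants' portion (€52,000) is divided at the children's generation into 2 shares of €26,000. Marisol takes €26,000. The remaining share for the deceased Jovan (€26,000) is carried to the next generation.
That pool (€26,000) is divided at the grandchildren's generation equally among Kalinda and Uma: €13,000 each.

Kalinda receives €13,000.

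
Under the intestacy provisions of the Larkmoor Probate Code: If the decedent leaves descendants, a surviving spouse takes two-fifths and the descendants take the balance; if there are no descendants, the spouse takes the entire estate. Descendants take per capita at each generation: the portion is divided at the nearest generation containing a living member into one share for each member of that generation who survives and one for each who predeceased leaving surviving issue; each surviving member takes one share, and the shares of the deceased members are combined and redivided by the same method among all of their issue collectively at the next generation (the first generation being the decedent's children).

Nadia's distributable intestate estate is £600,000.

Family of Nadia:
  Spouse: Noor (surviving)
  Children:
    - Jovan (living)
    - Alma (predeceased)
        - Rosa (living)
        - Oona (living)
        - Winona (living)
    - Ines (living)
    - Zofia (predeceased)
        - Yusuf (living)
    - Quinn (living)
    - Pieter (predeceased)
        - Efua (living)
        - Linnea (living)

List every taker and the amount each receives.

Noor: £240,000; Jovan: £60,000; Rosa: £30,000; Oona: £30,000; Winona: £30,000; Ines: £60,000; Yusuf: £30,000; Quinn: £60,000; Efua: £30,000; Linnea: £30,000

Noor takes two-fifths of £600,000 = £240,000. The remaining £360,000 passes to the descendants.
The descendants' portion (£360,000) is divided at the children's generation into 6 shares of £60,000. Jovan, Ines, and Quinn each take £60,000. The 3 shares of the deceased (Alma, Zofia, and Pieter) are combined into a pool of £180,000.
That pool (£180,000) is divided at the grandchildren's generation equally among Rosa, Oona, Winona, Yusuf, Efua, and Linnea: £30,000 each.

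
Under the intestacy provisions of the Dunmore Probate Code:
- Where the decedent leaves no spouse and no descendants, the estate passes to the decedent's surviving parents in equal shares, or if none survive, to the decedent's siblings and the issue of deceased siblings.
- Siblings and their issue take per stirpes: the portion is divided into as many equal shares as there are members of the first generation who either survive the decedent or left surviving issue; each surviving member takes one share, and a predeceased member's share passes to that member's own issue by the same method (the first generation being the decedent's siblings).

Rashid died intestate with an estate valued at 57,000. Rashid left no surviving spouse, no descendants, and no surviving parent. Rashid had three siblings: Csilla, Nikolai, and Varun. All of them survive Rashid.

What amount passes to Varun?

Varun receives 19,000.

The entire 57,000 passes to the siblings and their issue.
That amount (57,000) is divided into 3 shares of 19,000: Csilla, Nikolai, and Varun each take 19,000.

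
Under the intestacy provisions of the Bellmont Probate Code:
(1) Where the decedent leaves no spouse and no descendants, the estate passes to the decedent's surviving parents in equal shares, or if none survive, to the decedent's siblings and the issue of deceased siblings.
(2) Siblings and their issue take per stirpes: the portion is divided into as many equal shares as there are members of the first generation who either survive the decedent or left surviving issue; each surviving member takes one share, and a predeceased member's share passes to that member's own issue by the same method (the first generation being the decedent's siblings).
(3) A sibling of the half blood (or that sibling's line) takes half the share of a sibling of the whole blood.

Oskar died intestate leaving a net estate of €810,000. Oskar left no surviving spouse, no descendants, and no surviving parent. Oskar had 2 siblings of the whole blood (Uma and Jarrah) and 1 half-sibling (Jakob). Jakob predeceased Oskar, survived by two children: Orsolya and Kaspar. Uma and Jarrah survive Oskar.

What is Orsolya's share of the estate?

The entire €810,000 passes to the siblings and their issue.
Counting each half-blood sibling's line as half a unit, there are 5/2 units in €810,000, so one unit is €324,000. Whole-blood lines (Uma and Jarrah) take €324,000 each; half-blood lines (Jakob) take €162,000 each.
Jakob's share (€162,000) is divided into 2 shares of €81,000: Orsolya and Kaspar each take €81,000.

Orsolya receives €81,000.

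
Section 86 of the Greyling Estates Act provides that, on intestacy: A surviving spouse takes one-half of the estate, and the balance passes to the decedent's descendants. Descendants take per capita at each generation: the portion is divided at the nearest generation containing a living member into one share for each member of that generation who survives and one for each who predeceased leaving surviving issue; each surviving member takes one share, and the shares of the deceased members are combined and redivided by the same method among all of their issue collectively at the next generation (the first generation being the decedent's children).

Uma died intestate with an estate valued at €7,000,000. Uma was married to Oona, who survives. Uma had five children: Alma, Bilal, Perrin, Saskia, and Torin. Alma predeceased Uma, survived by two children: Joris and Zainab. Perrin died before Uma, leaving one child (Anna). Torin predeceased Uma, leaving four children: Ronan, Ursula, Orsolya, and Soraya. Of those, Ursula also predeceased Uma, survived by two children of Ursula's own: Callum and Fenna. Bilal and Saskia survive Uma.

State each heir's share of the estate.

Oona takes one-half of €7,000,000 = €3,500,000. The remaining €3,500,000 passes to the descendants.
The descendants' portion (€3,500,000) is divided at the children's generation into 5 shares of €700,000. Bilal and Saskia each take €700,000. The 3 shares of the deceased (Alma, Perrin, and Torin) are combined into a pool of €2,100,000.
That pool (€2,100,000) is divided at the grandchildren's generation into 7 shares of €300,000. Joris, Zainab, Anna, Ronan, Orsolya, and Soraya each take €300,000. The remaining share for the deceased Ursula (€300,000) is carried to the next generation.
That pool (€300,000) is divided at the great-grandchildren's generation equally among Callum and Fenna: €150,000 each.

Oona: €3,500,000; Joris: €300,000; Zainab: €300,000; Bilal: €700,000; Anna: €300,000; Saskia: €700,000; Ronan: €300,000; Callum: €150,000; Fenna: €150,000; Orsolya: €300,000; Soraya: €300,000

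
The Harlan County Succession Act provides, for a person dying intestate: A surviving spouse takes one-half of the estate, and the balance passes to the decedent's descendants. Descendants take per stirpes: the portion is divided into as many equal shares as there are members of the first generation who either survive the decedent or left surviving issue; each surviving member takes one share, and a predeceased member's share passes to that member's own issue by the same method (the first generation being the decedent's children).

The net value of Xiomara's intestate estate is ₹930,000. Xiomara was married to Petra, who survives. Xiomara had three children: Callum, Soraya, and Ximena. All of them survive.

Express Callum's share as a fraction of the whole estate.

Callum receives 1/6 of the estate.

Petra takes one-half of ₹930,000 = ₹465,000. The remaining ₹465,000 passes to the descendants.
The descendants' portion (₹465,000) is divided into 3 shares of ₹155,000: Callum, Soraya, and Ximena each take ₹155,000.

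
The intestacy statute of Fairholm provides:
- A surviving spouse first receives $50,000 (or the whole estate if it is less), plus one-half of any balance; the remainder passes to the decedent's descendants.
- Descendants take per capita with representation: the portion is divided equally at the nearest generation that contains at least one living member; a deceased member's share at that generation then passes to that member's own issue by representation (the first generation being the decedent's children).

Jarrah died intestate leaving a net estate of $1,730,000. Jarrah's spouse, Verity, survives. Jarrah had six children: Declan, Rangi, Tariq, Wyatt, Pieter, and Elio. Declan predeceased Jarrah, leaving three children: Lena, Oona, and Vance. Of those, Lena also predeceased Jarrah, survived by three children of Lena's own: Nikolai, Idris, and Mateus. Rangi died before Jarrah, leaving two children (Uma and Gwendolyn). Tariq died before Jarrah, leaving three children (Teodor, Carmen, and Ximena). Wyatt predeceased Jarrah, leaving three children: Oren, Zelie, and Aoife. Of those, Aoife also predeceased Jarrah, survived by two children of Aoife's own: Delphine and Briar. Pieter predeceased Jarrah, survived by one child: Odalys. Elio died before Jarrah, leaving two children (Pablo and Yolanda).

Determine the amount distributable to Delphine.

Verity first takes $50,000, leaving a balance of $1,680,000. Verity then takes one-half of the balance ($840,000), for a total of $890,000. The remaining $840,000 passes to the descendants.
No child survives, so the initial division is made at the grandchildren's generation.
The descendants' portion ($840,000) is divided into 14 shares of $60,000: Oona, Vance, Uma, Gwendolyn, Teodor, Carmen, Ximena, Oren, Zelie, Odalys, Pablo, and Yolanda each take $60,000; Lena's $60,000 share passes to Lena's issue; Aoife's $60,000 share passes to Aoife's issue.
Lena's share ($60,000) is divided into 3 shares of $20,000: Nikolai, Idris, and Mateus each take $20,000.
Aoife's share ($60,000) is divided into 2 shares of $30,000: Delphine and Briar each take $30,000.

Delphine receives $30,000.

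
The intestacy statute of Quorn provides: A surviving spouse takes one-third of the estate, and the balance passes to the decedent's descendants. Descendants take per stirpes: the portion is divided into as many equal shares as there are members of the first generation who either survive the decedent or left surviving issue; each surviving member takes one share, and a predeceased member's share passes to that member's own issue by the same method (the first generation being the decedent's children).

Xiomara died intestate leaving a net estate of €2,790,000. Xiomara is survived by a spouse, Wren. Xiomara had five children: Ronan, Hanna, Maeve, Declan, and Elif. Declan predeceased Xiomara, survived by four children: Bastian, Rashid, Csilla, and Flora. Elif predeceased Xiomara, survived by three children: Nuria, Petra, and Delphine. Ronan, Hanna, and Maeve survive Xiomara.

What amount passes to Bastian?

Wren takes one-third of €2,790,000 = €930,000. The remaining €1,860,000 passes to the descendants.
The descendants' portion (€1,860,000) is divided into 5 shares of €372,000: Ronan, Hanna, and Maeve each take €372,000; Declan's €372,000 share passes to Declan's issue; Elif's €372,000 share passes to Elif's issue.
Declan's share (€372,000) is divided into 4 shares of €93,000: Bastian, Rashid, Csilla, and Flora each take €93,000.
Elif's share (€372,000) is divided into 3 shares of €124,000: Nuria, Petra, and Delphine each take €124,000.

Bastian receives €93,000.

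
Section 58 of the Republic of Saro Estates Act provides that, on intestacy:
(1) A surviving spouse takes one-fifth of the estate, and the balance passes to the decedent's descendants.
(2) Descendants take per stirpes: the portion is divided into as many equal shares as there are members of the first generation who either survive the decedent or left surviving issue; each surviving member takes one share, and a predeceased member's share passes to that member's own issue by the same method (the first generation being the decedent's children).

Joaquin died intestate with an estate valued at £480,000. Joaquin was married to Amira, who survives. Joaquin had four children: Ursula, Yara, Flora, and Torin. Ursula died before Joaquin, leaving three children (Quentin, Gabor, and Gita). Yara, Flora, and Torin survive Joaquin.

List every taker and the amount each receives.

Amira: £96,000; Quentin: £32,000; Gabor: £32,000; Gita: £32,000; Yara: £96,000; Flora: £96,000; Torin: £96,000

Amira takes one-fifth of £480,000 = £96,000. The remaining £384,000 passes to the descendants.
The descendants' portion (£384,000) is divided into 4 shares of £96,000: Yara, Flora, and Torin each take £96,000; Ursula's £96,000 share passes to Ursula's issue.
Ursula's share (£96,000) is divided into 3 shares of £32,000: Quentin, Gabor, and Gita each take £32,000.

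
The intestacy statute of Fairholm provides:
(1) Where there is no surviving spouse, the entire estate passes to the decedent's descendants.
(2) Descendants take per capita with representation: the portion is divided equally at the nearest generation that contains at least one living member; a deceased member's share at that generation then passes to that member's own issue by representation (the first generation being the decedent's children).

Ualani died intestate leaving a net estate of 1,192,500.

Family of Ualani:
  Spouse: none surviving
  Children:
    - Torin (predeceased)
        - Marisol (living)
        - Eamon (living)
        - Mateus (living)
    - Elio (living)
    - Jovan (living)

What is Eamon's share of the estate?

Eamon receives 132,500.

The entire 1,192,500 passes to the descendants.
That amount (1,192,500) is divided into 3 shares of 397,500: Elio and Jovan each take 397,500; Torin's 397,500 share passes to Torin's issue.
Torin's share (397,500) is divided into 3 shares of 132,500: Marisol, Eamon, and Mateus each take 132,500.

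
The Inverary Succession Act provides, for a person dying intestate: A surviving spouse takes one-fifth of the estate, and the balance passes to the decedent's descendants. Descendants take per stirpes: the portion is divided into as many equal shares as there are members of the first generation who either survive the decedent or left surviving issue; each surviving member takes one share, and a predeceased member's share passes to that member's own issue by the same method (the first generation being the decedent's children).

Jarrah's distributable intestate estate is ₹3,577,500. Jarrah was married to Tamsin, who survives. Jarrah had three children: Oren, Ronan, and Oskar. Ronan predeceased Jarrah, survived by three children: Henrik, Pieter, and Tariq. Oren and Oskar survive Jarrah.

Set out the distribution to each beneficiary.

Tamsin takes one-fifth of ₹3,577,500 = ₹715,500. The remaining ₹2,862,000 passes to the descendants.
The descendants' portion (₹2,862,000) is divided into 3 shares of ₹954,000: Oren and Oskar each take ₹954,000; Ronan's ₹954,000 share passes to Ronan's issue.
Ronan's share (₹954,000) is divided into 3 shares of ₹318,000: Henrik, Pieter, and Tariq each take ₹318,000.

Tamsin: ₹715,500; Oren: ₹954,000; Henrik: ₹318,000; Pieter: ₹318,000; Tariq: ₹318,000; Oskar: ₹954,000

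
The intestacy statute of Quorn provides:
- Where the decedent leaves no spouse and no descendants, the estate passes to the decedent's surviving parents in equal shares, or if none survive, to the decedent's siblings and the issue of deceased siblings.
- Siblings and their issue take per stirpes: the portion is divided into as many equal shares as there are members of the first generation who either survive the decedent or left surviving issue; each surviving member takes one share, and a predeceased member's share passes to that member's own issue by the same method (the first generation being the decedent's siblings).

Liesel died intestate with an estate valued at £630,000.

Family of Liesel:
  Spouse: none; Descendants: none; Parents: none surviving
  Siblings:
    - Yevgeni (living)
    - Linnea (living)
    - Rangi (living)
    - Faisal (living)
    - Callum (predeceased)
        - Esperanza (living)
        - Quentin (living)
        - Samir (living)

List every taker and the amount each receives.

Yevgeni: £126,000; Linnea: £126,000; Rangi: £126,000; Faisal: £126,000; Esperanza: £42,000; Quentin: £42,000; Samir: £42,000

The entire £630,000 passes to the siblings and their issue.
That amount (£630,000) is divided into 5 shares of £126,000: Yevgeni, Linnea, Rangi, and Faisal each take £126,000; Callum's £126,000 share passes to Callum's issue.
Callum's share (£126,000) is divided into 3 shares of £42,000: Esperanza, Quentin, and Samir each take £42,000.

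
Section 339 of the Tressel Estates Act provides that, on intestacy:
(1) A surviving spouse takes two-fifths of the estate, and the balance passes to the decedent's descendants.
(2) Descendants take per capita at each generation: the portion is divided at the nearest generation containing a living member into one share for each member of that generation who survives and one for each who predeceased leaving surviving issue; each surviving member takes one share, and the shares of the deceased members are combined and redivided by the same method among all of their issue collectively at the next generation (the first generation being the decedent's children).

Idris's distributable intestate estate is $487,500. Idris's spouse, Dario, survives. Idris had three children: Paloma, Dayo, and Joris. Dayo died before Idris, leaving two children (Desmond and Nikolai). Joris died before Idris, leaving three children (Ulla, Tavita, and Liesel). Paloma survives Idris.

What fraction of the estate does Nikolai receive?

Nikolai receives 2/25 of the estate.

Dario takes two-fifths of $487,500 = $195,000. The remaining $292,500 passes to the descendants.
The descendants' portion ($292,500) is divided at the children's generation into 3 shares of $97,500. Paloma takes $97,500. The 2 shares of the deceased (Dayo and Joris) are combined into a pool of $195,000.
That pool ($195,000) is divided at the grandchildren's generation equally among Desmond, Nikolai, Ulla, Tavita, and Liesel: $39,000 each.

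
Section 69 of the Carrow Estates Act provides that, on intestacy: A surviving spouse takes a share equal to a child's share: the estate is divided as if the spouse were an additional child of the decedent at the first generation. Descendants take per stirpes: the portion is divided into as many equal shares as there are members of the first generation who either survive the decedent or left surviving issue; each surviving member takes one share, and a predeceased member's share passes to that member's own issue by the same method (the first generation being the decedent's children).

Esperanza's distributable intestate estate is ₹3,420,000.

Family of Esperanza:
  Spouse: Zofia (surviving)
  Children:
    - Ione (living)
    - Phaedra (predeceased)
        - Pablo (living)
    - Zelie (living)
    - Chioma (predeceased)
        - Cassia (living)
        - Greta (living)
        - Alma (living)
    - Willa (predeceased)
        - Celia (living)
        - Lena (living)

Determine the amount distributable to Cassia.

Cassia receives ₹190,000.

The spouse counts as an additional share at the children's level, so there are 6 primary shares of ₹570,000. Zofia takes one such share (₹570,000).
The children's combined portion (₹2,850,000) is divided into 5 shares of ₹570,000: Ione and Zelie each take ₹570,000; Phaedra's ₹570,000 share passes to Phaedra's issue; Chioma's ₹570,000 share passes to Chioma's issue; Willa's ₹570,000 share passes to Willa's issue.
Phaedra's share (₹570,000) passes entirely to Pablo.
Chioma's share (₹570,000) is divided into 3 shares of ₹190,000: Cassia, Greta, and Alma each take ₹190,000.
Willa's share (₹570,000) is divided into 2 shares of ₹285,000: Celia and Lena each take ₹285,000.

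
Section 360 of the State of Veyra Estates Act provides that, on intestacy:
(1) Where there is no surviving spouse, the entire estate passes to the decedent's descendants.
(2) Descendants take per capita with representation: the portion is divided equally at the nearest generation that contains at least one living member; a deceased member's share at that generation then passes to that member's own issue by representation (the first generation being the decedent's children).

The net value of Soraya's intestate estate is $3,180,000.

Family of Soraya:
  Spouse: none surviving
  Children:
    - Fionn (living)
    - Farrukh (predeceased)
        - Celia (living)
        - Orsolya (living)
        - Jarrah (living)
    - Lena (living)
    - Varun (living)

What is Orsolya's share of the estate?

Orsolya receives $265,000.

The entire $3,180,000 passes to the descendants.
That amount ($3,180,000) is divided into 4 shares of $795,000: Fionn, Lena, and Varun each take $795,000; Farrukh's $795,000 share passes to Farrukh's issue.
Farrukh's share ($795,000) is divided into 3 shares of $265,000: Celia, Orsolya, and Jarrah each take $265,000.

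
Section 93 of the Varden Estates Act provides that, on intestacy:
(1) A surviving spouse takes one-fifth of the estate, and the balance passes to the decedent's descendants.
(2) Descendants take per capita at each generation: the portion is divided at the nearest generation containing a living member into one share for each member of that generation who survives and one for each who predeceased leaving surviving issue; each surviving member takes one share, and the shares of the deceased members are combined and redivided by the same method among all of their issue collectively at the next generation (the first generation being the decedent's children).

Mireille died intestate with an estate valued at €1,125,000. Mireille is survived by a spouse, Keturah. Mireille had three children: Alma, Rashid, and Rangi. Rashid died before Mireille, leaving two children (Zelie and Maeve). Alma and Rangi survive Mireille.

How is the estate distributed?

Keturah takes one-fifth of €1,125,000 = €225,000. The remaining €900,000 passes to the descendants.
The descendants' portion (€900,000) is divided at the children's generation into 3 shares of €300,000. Alma and Rangi each take €300,000. The remaining share for the deceased Rashid (€300,000) is carried to the next generation.
That pool (€300,000) is divided at the grandchildren's generation equally among Zelie and Maeve: €150,000 each.

Keturah: €225,000; Alma: €300,000; Zelie: €150,000; Maeve: €150,000; Rangi: €300,000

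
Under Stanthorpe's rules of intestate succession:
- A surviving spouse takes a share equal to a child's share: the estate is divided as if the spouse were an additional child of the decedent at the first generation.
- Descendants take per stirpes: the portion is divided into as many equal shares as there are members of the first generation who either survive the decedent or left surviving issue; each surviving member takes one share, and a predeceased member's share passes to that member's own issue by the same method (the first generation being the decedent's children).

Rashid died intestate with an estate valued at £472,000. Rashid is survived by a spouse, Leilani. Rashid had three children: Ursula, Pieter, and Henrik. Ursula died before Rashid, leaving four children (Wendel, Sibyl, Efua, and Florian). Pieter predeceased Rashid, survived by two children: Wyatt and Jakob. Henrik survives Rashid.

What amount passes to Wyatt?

The spouse counts as an additional share at the children's level, so there are 4 primary shares of £118,000. Leilani takes one such share (£118,000).
The children's combined portion (£354,000) is divided into 3 shares of £118,000: Henrik takes £118,000; Ursula's £118,000 share passes to Ursula's issue; Pieter's £118,000 share passes to Pieter's issue.
Ursula's share (£118,000) is divided into 4 shares of £29,500: Wendel, Sibyl, Efua, and Florian each take £29,500.
Pieter's share (£118,000) is divided into 2 shares of £59,000: Wyatt and Jakob each take £59,000.

Wyatt receives £59,000.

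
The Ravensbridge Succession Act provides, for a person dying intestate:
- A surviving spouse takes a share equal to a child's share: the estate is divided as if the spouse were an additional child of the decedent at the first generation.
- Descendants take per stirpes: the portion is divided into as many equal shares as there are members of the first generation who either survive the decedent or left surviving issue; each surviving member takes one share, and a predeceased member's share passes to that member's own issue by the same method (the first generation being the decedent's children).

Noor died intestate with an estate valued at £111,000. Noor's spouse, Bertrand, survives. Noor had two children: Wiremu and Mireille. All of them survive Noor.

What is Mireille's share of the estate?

Mireille receives £37,000.

The spouse counts as an additional share at the children's level, so there are 3 primary shares of £37,000. Bertrand takes one such share (£37,000).
The children's combined portion (£74,000) is divided into 2 shares of £37,000: Wiremu and Mireille each take £37,000.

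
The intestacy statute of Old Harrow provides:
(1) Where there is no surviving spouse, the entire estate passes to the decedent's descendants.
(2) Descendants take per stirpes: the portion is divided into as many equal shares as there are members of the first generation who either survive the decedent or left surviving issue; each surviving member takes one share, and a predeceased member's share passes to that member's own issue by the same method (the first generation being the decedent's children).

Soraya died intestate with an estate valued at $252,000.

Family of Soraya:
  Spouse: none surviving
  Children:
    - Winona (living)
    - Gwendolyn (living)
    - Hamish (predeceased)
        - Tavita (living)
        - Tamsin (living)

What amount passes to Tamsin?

Tamsin receives $42,000.

The entire $252,000 passes to the descendants.
That amount ($252,000) is divided into 3 shares of $84,000: Winona and Gwendolyn each take $84,000; Hamish's $84,000 share passes to Hamish's issue.
Hamish's share ($84,000) is divided into 2 shares of $42,000: Tavita and Tamsin each take $42,000.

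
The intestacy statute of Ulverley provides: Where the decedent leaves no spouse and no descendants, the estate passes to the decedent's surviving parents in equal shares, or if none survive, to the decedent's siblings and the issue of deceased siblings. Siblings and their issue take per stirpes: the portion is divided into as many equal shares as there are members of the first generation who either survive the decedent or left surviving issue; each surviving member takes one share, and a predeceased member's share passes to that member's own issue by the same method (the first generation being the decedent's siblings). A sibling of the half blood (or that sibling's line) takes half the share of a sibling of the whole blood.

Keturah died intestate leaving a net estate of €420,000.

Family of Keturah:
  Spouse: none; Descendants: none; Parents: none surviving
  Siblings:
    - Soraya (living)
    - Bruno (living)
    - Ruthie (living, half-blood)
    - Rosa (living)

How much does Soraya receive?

The entire €420,000 passes to the siblings and their issue.
Counting each half-blood sibling's line as half a unit, there are 7/2 units in €420,000, so one unit is €120,000. Whole-blood lines (Soraya, Bruno, and Rosa) take €120,000 each; half-blood lines (Ruthie) take €60,000 each.

Soraya receives €120,000.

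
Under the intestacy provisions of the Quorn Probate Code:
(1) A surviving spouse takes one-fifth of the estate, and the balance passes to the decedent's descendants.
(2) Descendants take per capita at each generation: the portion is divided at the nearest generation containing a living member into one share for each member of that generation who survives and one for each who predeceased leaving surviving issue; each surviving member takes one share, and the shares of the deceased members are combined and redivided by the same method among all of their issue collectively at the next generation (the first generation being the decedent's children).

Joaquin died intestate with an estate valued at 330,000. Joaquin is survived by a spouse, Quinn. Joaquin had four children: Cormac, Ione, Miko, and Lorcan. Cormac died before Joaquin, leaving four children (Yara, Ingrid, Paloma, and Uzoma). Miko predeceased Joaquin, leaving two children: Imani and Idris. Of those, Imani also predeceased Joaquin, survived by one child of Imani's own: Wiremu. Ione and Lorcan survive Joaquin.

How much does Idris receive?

Quinn takes one-fifth of 330,000 = 66,000. The remaining 264,000 passes to the descendants.
The descendants' portion (264,000) is divided at the children's generation into 4 shares of 66,000. Ione and Lorcan each take 66,000. The 2 shares of the deceased (Cormac and Miko) are combined into a pool of 132,000.
That pool (132,000) is divided at the grandchildren's generation into 6 shares of 22,000. Yara, Ingrid, Paloma, Uzoma, and Idris each take 22,000. The remaining share for the deceased Imani (22,000) is carried to the next generation.
That pool (22,000) passes entirely to Wiremu, the sole taker at the great-grandchildren's generation.

Idris receives 22,000.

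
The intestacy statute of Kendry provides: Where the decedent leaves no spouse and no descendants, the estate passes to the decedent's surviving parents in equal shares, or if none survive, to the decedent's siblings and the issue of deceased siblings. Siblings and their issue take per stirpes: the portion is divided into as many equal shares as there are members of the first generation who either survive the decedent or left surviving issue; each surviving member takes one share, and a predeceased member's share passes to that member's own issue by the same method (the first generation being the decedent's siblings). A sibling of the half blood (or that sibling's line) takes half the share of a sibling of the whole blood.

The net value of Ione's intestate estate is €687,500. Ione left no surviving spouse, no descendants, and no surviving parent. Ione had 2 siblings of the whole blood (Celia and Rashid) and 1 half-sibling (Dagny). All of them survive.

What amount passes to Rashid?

Rashid receives €275,000.

The entire €687,500 passes to the siblings and their issue.
Counting each half-blood sibling's line as half a unit, there are 5/2 units in €687,500, so one unit is €275,000. Whole-blood lines (Celia and Rashid) take €275,000 each; half-blood lines (Dagny) take €137,500 each.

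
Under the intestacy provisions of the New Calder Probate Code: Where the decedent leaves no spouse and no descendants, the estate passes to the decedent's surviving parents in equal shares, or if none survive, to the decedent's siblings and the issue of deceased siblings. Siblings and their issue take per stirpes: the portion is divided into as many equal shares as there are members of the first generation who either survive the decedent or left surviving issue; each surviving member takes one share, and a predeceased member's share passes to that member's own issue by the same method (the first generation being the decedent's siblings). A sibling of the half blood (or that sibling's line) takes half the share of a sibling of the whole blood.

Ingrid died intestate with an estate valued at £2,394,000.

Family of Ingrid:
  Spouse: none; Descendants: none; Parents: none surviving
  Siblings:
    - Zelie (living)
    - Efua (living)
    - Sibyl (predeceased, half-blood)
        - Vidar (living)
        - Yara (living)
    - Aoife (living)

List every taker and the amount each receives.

Zelie: £684,000; Efua: £684,000; Vidar: £171,000; Yara: £171,000; Aoife: £684,000

The entire £2,394,000 passes to the siblings and their issue.
Counting each half-blood sibling's line as half a unit, there are 7/2 units in £2,394,000, so one unit is £684,000. Whole-blood lines (Zelie, Efua, and Aoife) take £684,000 each; half-blood lines (Sibyl) take £342,000 each.
Sibyl's share (£342,000) is divided into 2 shares of £171,000: Vidar and Yara each take £171,000.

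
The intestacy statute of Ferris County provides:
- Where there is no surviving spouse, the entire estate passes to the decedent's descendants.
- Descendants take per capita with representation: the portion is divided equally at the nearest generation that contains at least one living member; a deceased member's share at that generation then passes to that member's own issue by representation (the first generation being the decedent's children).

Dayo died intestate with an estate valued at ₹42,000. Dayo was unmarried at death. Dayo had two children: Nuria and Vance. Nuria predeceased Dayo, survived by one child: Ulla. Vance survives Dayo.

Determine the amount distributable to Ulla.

The entire ₹42,000 passes to the descendants.
That amount (₹42,000) is divided into 2 shares of ₹21,000: Vance takes ₹21,000; Nuria's ₹21,000 share passes to Nuria's issue.
Nuria's share (₹21,000) passes entirely to Ulla.

Ulla receives ₹21,000.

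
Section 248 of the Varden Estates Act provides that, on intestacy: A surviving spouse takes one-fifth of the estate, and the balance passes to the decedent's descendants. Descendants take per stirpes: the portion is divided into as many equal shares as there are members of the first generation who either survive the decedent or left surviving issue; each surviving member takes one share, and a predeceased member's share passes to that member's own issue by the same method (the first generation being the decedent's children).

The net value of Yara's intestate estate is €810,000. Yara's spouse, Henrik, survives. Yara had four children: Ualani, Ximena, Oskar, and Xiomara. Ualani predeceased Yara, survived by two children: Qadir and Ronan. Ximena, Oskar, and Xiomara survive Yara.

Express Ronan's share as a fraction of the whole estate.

Henrik takes one-fifth of €810,000 = €162,000. The remaining €648,000 passes to the descendants.
The descendants' portion (€648,000) is divided into 4 shares of €162,000: Ximena, Oskar, and Xiomara each take €162,000; Ualani's €162,000 share passes to Ualani's issue.
Ualani's share (€162,000) is divided into 2 shares of €81,000: Qadir and Ronan each take €81,000.

Ronan receives 1/10 of the estate.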